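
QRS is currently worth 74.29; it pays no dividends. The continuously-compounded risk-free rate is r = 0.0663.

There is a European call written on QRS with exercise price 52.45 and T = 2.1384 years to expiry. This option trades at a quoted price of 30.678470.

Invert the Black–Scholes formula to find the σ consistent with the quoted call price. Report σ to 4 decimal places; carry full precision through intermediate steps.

At σ = 0.3131 the Black–Scholes value reproduces the quote:
σ√T = 0.3131·√2.1384 = 0.457855
d₁ = (ln(S/K) + (r+σ²/2)T) / (σ√T) = (ln(74.29/52.45) + (0.0663+0.3131²/2)·2.1384) / 0.457855 = (0.348116 + 0.246591) / 0.457855 = 1.298900
d₂ = d₁ − σ√T = 1.298900 − 0.457855 = 0.841046
e^{−rT} = 0.867816
N(d₁) = 0.903011,  N(d₂) = 0.799839
V = S·N(d₁) − K·e^{−rT}·N(d₂) = 67.084679 − 36.406209 = 30.678470 (matching the quote); vega is positive throughout, so no other σ reproduces this price

sigma = 0.3131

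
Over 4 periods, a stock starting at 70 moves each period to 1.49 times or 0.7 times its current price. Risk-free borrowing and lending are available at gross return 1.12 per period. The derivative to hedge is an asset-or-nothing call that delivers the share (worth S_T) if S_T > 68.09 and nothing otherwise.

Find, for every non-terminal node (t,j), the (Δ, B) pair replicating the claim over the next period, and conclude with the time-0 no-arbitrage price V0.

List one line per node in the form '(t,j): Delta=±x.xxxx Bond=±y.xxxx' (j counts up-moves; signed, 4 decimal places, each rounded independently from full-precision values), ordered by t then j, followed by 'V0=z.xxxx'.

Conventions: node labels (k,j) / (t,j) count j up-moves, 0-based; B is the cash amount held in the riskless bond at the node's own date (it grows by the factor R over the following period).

Since d<R<u, set p* = (R−d)/(u−d) = 0.5316; price each node as the discounted p*-expectation of its children.
At maturity the claim pays: V(4,0)=0.0000, V(4,1)=0.0000, V(4,2)=76.1494, V(4,3)=162.0895, V(4,4)=345.0191
(3,0): S=24.0100. Δ = (V_up−V_dn)/(S_up−S_dn) = (0.0000−0.0000)/(35.7749−16.8070) = 0.0000. V = [p*·0.0000 + (1−p*)·0.0000]/1.12 = 0.0000. B = V − Δ·S = 0.0000.
(3,1): S=51.1070. Δ = (V_up−V_dn)/(S_up−S_dn) = (76.1494−0.0000)/(76.1494−35.7749) = 1.8861. V = [p*·76.1494 + (1−p*)·0.0000]/1.12 = 36.1469. B = V − Δ·S = -60.2448.
(3,2): S=108.7849. Δ = (V_up−V_dn)/(S_up−S_dn) = (162.0895−76.1494)/(162.0895−76.1494) = 1.0000. V = [p*·162.0895 + (1−p*)·76.1494]/1.12 = 108.7849. B = V − Δ·S = 0.0000.
(3,3): S=231.5564. Δ = (V_up−V_dn)/(S_up−S_dn) = (345.0191−162.0895)/(345.0191−162.0895) = 1.0000. V = [p*·345.0191 + (1−p*)·162.0895]/1.12 = 231.5564. B = V − Δ·S = 0.0000.
(2,0): S=34.3000. Δ = (V_up−V_dn)/(S_up−S_dn) = (36.1469−0.0000)/(51.1070−24.0100) = 1.3340. V = [p*·36.1469 + (1−p*)·0.0000]/1.12 = 17.1583. B = V − Δ·S = -28.5972.
(2,1): S=73.0100. Δ = (V_up−V_dn)/(S_up−S_dn) = (108.7849−36.1469)/(108.7849−51.1070) = 1.2594. V = [p*·108.7849 + (1−p*)·36.1469]/1.12 = 66.7541. B = V − Δ·S = -25.1928.
(2,2): S=155.4070. Δ = (V_up−V_dn)/(S_up−S_dn) = (231.5564−108.7849)/(231.5564−108.7849) = 1.0000. V = [p*·231.5564 + (1−p*)·108.7849]/1.12 = 155.4070. B = V − Δ·S = 0.0000.
(1,0): S=49.0000. Δ = (V_up−V_dn)/(S_up−S_dn) = (66.7541−17.1583)/(73.0100−34.3000) = 1.2812. V = [p*·66.7541 + (1−p*)·17.1583]/1.12 = 38.8622. B = V − Δ·S = -23.9172.
(1,1): S=104.3000. Δ = (V_up−V_dn)/(S_up−S_dn) = (155.4070−66.7541)/(155.4070−73.0100) = 1.0759. V = [p*·155.4070 + (1−p*)·66.7541]/1.12 = 101.6839. B = V − Δ·S = -10.5350.
(0,0): S=70.0000. Δ = (V_up−V_dn)/(S_up−S_dn) = (101.6839−38.8622)/(104.3000−49.0000) = 1.1360. V = [p*·101.6839 + (1−p*)·38.8622]/1.12 = 64.5188. B = V − Δ·S = -15.0023.
Sanity check at the root: Δ(0,0)·S0 + B(0,0) reproduces V0 = 64.5188.

(0,0): Delta=1.1360 Bond=-15.0023
(1,0): Delta=1.2812 Bond=-23.9172
(1,1): Delta=1.0759 Bond=-10.5350
(2,0): Delta=1.3340 Bond=-28.5972
(2,1): Delta=1.2594 Bond=-25.1928
(2,2): Delta=1.0000 Bond=0.0000
(3,0): Delta=0.0000 Bond=0.0000
(3,1): Delta=1.8861 Bond=-60.2448
(3,2): Delta=1.0000 Bond=0.0000
(3,3): Delta=1.0000 Bond=0.0000
V0=64.5188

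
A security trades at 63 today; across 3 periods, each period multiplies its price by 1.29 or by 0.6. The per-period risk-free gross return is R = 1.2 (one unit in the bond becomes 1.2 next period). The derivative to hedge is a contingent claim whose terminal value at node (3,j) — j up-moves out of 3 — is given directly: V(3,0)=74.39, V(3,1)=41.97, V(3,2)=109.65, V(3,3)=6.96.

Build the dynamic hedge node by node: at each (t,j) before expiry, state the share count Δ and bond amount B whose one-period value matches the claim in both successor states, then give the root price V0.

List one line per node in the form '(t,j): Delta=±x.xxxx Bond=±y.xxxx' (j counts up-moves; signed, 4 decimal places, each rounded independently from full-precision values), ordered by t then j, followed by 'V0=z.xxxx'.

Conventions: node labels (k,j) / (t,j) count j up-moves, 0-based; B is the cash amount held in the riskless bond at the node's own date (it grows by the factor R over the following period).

(0,0): Delta=-1.0040 Bond=85.8490
(1,0): Delta=1.7452 Bond=-0.9028
(1,1): Delta=-1.1958 Bond=118.6071
(2,0): Delta=-2.0717 Bond=85.4844
(2,1): Delta=2.0115 Bond=-14.0685
(2,2): Delta=-1.4196 Bond=165.7880
V0=22.5970

The replicating-portfolio and risk-neutral prices coincide; use p* = (1.2−0.6)/(1.29−0.6) = 0.8696 for the latter.
At maturity the claim pays: V(3,0)=74.3900, V(3,1)=41.9700, V(3,2)=109.6500, V(3,3)=6.9600
  t=2,j=0: stock 22.6800 → up 29.2572 (V=41.9700), down 13.6080 (V=74.3900). Price 38.4989; hedge Δ=-2.0717, bond B=85.4844.
  t=2,j=1: stock 48.7620 → up 62.9030 (V=109.6500), down 29.2572 (V=41.9700). Price 84.0185; hedge Δ=2.0115, bond B=-14.0685.
  t=2,j=2: stock 104.8383 → up 135.2414 (V=6.9600), down 62.9030 (V=109.6500). Price 16.9620; hedge Δ=-1.4196, bond B=165.7880.
  t=1,j=0: stock 37.8000 → up 48.7620 (V=84.0185), down 22.6800 (V=38.4989). Price 65.0676; hedge Δ=1.7452, bond B=-0.9028.
  t=1,j=1: stock 81.2700 → up 104.8383 (V=16.9620), down 48.7620 (V=84.0185). Price 21.4237; hedge Δ=-1.1958, bond B=118.6071.
  t=0,j=0: stock 63.0000 → up 81.2700 (V=21.4237), down 37.8000 (V=65.0676). Price 22.5970; hedge Δ=-1.0040, bond B=85.8490.
Check: Δ(0,0)·S0 + B(0,0) = 22.5970 = V0.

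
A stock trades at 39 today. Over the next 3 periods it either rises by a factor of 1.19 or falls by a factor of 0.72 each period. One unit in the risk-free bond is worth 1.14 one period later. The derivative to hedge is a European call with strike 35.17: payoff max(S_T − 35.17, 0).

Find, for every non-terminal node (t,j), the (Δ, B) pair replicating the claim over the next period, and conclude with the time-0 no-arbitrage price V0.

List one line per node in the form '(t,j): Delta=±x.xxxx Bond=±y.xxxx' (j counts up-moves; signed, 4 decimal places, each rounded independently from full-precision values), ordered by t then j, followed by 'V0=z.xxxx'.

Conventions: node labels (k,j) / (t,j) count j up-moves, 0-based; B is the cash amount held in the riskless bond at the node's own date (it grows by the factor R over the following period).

(0,0): Delta=0.9068 Bond=-19.8598
(1,0): Delta=0.2729 Bond=-4.8392
(1,1): Delta=0.9525 Bond=-24.7593
(2,0): Delta=0.0000 Bond=0.0000
(2,1): Delta=0.2925 Bond=-6.1735
(2,2): Delta=1.0000 Bond=-30.8509
V0=15.5055

The replicating-portfolio and risk-neutral prices coincide; use p* = (1.14−0.72)/(1.19−0.72) = 0.8936 for the latter.
Expiry values: V(3,0)=0.0000, V(3,1)=0.0000, V(3,2)=4.5941, V(3,3)=30.5512
Node (2,0) S=20.2176: V=(p*·0.0000+(1−p*)·0.0000)/1.14=0.0000; Δ=(0.0000−0.0000)/(24.0589−14.5567)=0.0000; B=V−Δ·S=0.0000
Node (2,1) S=33.4152: V=(p*·4.5941+(1−p*)·0.0000)/1.14=3.6012; Δ=(4.5941−0.0000)/(39.7641−24.0589)=0.2925; B=V−Δ·S=-6.1735
Node (2,2) S=55.2279: V=(p*·30.5512+(1−p*)·4.5941)/1.14=24.3770; Δ=(30.5512−4.5941)/(65.7212−39.7641)=1.0000; B=V−Δ·S=-30.8509
Node (1,0) S=28.0800: V=(p*·3.6012+(1−p*)·0.0000)/1.14=2.8229; Δ=(3.6012−0.0000)/(33.4152−20.2176)=0.2729; B=V−Δ·S=-4.8392
Node (1,1) S=46.4100: V=(p*·24.3770+(1−p*)·3.6012)/1.14=19.4446; Δ=(24.3770−3.6012)/(55.2279−33.4152)=0.9525; B=V−Δ·S=-24.7593
Node (0,0) S=39.0000: V=(p*·19.4446+(1−p*)·2.8229)/1.14=15.5055; Δ=(19.4446−2.8229)/(46.4100−28.0800)=0.9068; B=V−Δ·S=-19.8598
Sanity check at the root: Δ(0,0)·S0 + B(0,0) reproduces V0 = 15.5055.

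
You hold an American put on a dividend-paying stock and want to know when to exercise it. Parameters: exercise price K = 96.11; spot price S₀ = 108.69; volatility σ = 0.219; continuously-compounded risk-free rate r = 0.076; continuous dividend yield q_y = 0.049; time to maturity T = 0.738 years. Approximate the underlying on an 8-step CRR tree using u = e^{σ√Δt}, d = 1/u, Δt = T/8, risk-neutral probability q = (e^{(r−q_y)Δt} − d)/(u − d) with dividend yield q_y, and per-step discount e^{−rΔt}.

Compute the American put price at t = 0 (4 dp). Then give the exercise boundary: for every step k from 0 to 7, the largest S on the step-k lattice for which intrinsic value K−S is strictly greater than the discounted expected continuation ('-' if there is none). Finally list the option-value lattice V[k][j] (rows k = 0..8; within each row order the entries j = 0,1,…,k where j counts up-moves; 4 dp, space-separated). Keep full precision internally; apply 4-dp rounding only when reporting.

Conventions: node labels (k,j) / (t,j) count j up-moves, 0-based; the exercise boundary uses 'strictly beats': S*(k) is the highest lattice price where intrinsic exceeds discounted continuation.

price = 2.3834
boundary = - - - - - 77.9384 83.2989 89.0280
tree:
2.3834
3.8065 1.0057
5.9324 1.7519 0.2798
8.9721 3.0014 0.5374 0.0283
13.0716 5.0327 1.0292 0.0573 0.0000
18.1716 8.1976 1.9649 0.1159 0.0000 0.0000
23.1871 12.8111 3.7378 0.2344 0.0000 0.0000 0.0000
27.8799 18.1716 7.0820 0.4740 0.0000 0.0000 0.0000 0.0000
32.2706 23.1871 12.8111 0.9588 0.0000 0.0000 0.0000 0.0000 0.0000

Δt=0.09225  u=1.06878  d=0.93565  q=0.50211  discount=0.99301
step 8 (expiry): payoffs max(K−S,0) = 32.2706 23.1871 12.8111 0.9588 0.0000 0.0000 0.0000 0.0000 0.0000
step 7: (k=7,j=0): S=68.2301, K−S=27.8799, hold=27.5161 ⇒ V=27.8799 exercise | (k=7,j=1): S=77.9384, K−S=18.1716, hold=17.8516 ⇒ V=18.1716 exercise | (k=7,j=2): S=89.0280, K−S=7.0820, hold=6.8120 ⇒ V=7.0820 exercise | (k=7,j=3): S=101.6956, K−S=0.0000, hold=0.4740 ⇒ V=0.4740 continue | (k=7,j=4): S=116.1655, K−S=0.0000, hold=0.0000 ⇒ V=0.0000 continue | (k=7,j=5): S=132.6943, K−S=0.0000, hold=0.0000 ⇒ V=0.0000 continue | (k=7,j=6): S=151.5750, K−S=0.0000, hold=0.0000 ⇒ V=0.0000 continue | (k=7,j=7): S=173.1422, K−S=0.0000, hold=0.0000 ⇒ V=0.0000 continue  boundary S*=89.0280
step 6: (k=6,j=0): S=72.9229, K−S=23.1871, hold=22.8445 ⇒ V=23.1871 exercise | (k=6,j=1): S=83.2989, K−S=12.8111, hold=12.5153 ⇒ V=12.8111 exercise | (k=6,j=2): S=95.1512, K−S=0.9588, hold=3.7378 ⇒ V=3.7378 continue | (k=6,j=3): S=108.6900, K−S=0.0000, hold=0.2344 ⇒ V=0.2344 continue | (k=6,j=4): S=124.1552, K−S=0.0000, hold=0.0000 ⇒ V=0.0000 continue | (k=6,j=5): S=141.8208, K−S=0.0000, hold=0.0000 ⇒ V=0.0000 continue | (k=6,j=6): S=162.0001, K−S=0.0000, hold=0.0000 ⇒ V=0.0000 continue  boundary S*=83.2989
step 5: (k=5,j=0): S=77.9384, K−S=18.1716, hold=17.8516 ⇒ V=18.1716 exercise | (k=5,j=1): S=89.0280, K−S=7.0820, hold=8.1976 ⇒ V=8.1976 continue | (k=5,j=2): S=101.6956, K−S=0.0000, hold=1.9649 ⇒ V=1.9649 continue | (k=5,j=3): S=116.1655, K−S=0.0000, hold=0.1159 ⇒ V=0.1159 continue | (k=5,j=4): S=132.6943, K−S=0.0000, hold=0.0000 ⇒ V=0.0000 continue | (k=5,j=5): S=151.5750, K−S=0.0000, hold=0.0000 ⇒ V=0.0000 continue  boundary S*=77.9384
step 4: (k=4,j=0): S=83.2989, K−S=12.8111, hold=13.0716 ⇒ V=13.0716 continue | (k=4,j=1): S=95.1512, K−S=0.9588, hold=5.0327 ⇒ V=5.0327 continue | (k=4,j=2): S=108.6900, K−S=0.0000, hold=1.0292 ⇒ V=1.0292 continue | (k=4,j=3): S=124.1552, K−S=0.0000, hold=0.0573 ⇒ V=0.0573 continue | (k=4,j=4): S=141.8208, K−S=0.0000, hold=0.0000 ⇒ V=0.0000 continue  boundary S*=-
step 3: (k=3,j=0): S=89.0280, K−S=7.0820, hold=8.9721 ⇒ V=8.9721 continue | (k=3,j=1): S=101.6956, K−S=0.0000, hold=3.0014 ⇒ V=3.0014 continue | (k=3,j=2): S=116.1655, K−S=0.0000, hold=0.5374 ⇒ V=0.5374 continue | (k=3,j=3): S=132.6943, K−S=0.0000, hold=0.0283 ⇒ V=0.0283 continue  boundary S*=-
step 2: (k=2,j=0): S=95.1512, K−S=0.9588, hold=5.9324 ⇒ V=5.9324 continue | (k=2,j=1): S=108.6900, K−S=0.0000, hold=1.7519 ⇒ V=1.7519 continue | (k=2,j=2): S=124.1552, K−S=0.0000, hold=0.2798 ⇒ V=0.2798 continue  boundary S*=-
step 1: (k=1,j=0): S=101.6956, K−S=0.0000, hold=3.8065 ⇒ V=3.8065 continue | (k=1,j=1): S=116.1655, K−S=0.0000, hold=1.0057 ⇒ V=1.0057 continue  boundary S*=-
step 0: (k=0,j=0): S=108.6900, K−S=0.0000, hold=2.3834 ⇒ V=2.3834 continue  boundary S*=-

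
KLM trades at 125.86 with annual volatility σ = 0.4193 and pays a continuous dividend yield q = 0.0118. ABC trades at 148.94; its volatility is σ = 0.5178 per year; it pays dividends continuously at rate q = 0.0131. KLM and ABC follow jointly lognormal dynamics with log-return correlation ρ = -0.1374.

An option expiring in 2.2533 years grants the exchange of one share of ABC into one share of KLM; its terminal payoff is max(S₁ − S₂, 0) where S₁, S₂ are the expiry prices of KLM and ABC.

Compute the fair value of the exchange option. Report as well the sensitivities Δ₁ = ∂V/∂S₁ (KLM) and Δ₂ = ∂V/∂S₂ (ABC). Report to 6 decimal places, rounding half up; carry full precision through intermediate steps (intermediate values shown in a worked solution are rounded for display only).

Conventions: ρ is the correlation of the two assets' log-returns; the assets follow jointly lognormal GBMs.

σ_eff = √(σ₁² + σ₂² − 2ρσ₁σ₂) = √(0.4193² + 0.5178² − 2·-0.1374·0.4193·0.5178) = 0.709642
d₁ = (ln(S₁/S₂) + (q₂ − q₁ + σ_eff²/2)T) / (σ_eff√T) = (ln(125.86/148.94) + (0.0131 − 0.0118 + 0.251796)·2.2533) / 1.065244 = 0.377311
d₂ = d₁ − σ_eff√T = 0.377311 − 1.065244 = -0.687933
N(d₁) = 0.647029,  N(d₂) = 0.245748
V = S₁·e^{−q₁T}·N(d₁) − S₂·e^{−q₂T}·N(d₂) = 79.298293 − 35.537012 = 43.761281
Key observation: r never enters — measured in units of ABC, the claim is a call on S₁/S₂ struck at 1, so only the dividend yields and σ_eff matter.
Δ₁ = e^{−q₁T}·N(d₁) = 0.630052;  Δ₂ = −e^{−q₂T}·N(d₂) = -0.238600

exchange price = 43.761281
Δ1 = 0.630052
Δ2 = -0.238600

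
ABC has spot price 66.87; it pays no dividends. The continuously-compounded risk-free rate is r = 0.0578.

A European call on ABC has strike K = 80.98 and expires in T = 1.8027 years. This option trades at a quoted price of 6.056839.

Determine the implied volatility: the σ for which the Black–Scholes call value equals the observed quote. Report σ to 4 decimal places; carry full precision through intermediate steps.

At σ = 0.2353 the Black–Scholes value reproduces the quote:
σ√T = 0.2353·√1.8027 = 0.315925
d₁ = (ln(S/K) + (r+σ²/2)T) / (σ√T) = (ln(66.87/80.98) + (0.0578+0.2353²/2)·1.8027) / 0.315925 = (-0.191452 + 0.154100) / 0.315925 = -0.118229
d₂ = d₁ − σ√T = -0.118229 − 0.315925 = -0.434154
e^{−rT} = 0.901049
N(d₁) = 0.452943,  N(d₂) = 0.332088
V = S·N(d₁) − K·e^{−rT}·N(d₂) = 30.288304 − 24.231465 = 6.056839 (the observed quote) — the price is monotone increasing in volatility, hence this σ is the only solution

sigma = 0.2353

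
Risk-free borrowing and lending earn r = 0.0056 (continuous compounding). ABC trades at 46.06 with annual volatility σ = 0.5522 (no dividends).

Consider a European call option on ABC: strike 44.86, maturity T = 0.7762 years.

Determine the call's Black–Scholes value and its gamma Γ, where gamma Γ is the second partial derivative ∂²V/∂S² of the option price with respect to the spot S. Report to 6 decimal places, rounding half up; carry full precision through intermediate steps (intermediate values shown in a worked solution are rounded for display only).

σ√T = 0.5522·√0.7762 = 0.486500
d₁ = (ln(S/K) + (r+σ²/2)T) / (σ√T) = (ln(46.06/44.86) + (0.0056+0.5522²/2)·0.7762) / 0.486500 = (0.026398 + 0.122688) / 0.486500 = 0.306447
d₂ = d₁ − σ√T = 0.306447 − 0.486500 = -0.180054
e^{−rT} = 0.995663
N(d₁) = 0.620368,  N(d₂) = 0.428555
Call price V = S·N(d₁) − K·e^{−rT}·N(d₂) = 28.574136 − 19.141601 = 9.432535
φ(d₁) = (1/√(2π))·e^{−d₁²/2} = 0.380643
Γ = φ(d₁) / (S·σ·√T) = 0.016987

price = 9.432535
Γ = 0.016987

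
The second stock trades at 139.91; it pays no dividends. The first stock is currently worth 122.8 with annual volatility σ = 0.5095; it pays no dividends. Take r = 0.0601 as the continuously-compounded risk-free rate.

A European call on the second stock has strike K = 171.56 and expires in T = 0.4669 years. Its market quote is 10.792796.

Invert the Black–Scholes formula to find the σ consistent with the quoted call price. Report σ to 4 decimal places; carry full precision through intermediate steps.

sigma = 0.5216

At σ = 0.5216 the Black–Scholes value reproduces the quote:
σ√T = 0.5216·√0.4669 = 0.356410
d₁ = (ln(S/K) + (r+σ²/2)T) / (σ√T) = (ln(139.91/171.56) + (0.0601+0.5216²/2)·0.4669) / 0.356410 = (-0.203934 + 0.091575) / 0.356410 = -0.315253
d₂ = d₁ − σ√T = -0.315253 − 0.356410 = -0.671662
e^{−rT} = 0.972329
N(d₁) = 0.376285,  N(d₂) = 0.250899
V = S·N(d₁) − K·e^{−rT}·N(d₂) = 52.646027 − 41.853231 = 10.792796 (equal to the quote); since ∂V/∂σ > 0 for all σ, the implied volatility is unique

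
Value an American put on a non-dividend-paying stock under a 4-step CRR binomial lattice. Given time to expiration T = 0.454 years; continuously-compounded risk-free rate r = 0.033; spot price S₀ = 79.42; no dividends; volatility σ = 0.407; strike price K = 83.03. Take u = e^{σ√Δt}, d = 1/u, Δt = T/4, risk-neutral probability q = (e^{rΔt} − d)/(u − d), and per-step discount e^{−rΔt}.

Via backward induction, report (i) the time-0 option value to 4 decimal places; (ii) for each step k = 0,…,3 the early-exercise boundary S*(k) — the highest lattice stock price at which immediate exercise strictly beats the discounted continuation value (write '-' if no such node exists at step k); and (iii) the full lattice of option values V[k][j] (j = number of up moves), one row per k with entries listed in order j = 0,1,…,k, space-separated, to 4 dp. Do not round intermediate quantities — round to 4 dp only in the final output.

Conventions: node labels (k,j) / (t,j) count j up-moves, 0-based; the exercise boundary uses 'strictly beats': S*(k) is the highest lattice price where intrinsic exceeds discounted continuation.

params: Δt=0.11350 u=1.14696 d=0.87187 q=0.47942 e^(-rΔt)=0.99626
t_4 payoffs: 37.1385 22.6586 3.6100 0.0000 0.0000
t_3: node(3,0) S=52.6359 payoff=30.3941 vs cont=30.0837 → 30.3941 [stop]  node(3,1) S=69.2438 payoff=13.7862 vs cont=13.4758 → 13.7862 [stop]  node(3,2) S=91.0918 payoff=0.0000 vs cont=1.8723 → 1.8723 [wait]  node(3,3) S=119.8334 payoff=0.0000 vs cont=0.0000 → 0.0000 [wait]  ⇒ S*(3)=69.2438
t_2: node(2,0) S=60.3714 payoff=22.6586 vs cont=22.3482 → 22.6586 [stop]  node(2,1) S=79.4200 payoff=3.6100 vs cont=8.0443 → 8.0443 [wait]  node(2,2) S=104.4789 payoff=0.0000 vs cont=0.9710 → 0.9710 [wait]  ⇒ S*(2)=60.3714
t_1: node(1,0) S=69.2438 payoff=13.7862 vs cont=15.5938 → 15.5938 [wait]  node(1,1) S=91.0918 payoff=0.0000 vs cont=4.6359 → 4.6359 [wait]  ⇒ S*(1)=-
t_0: node(0,0) S=79.4200 payoff=3.6100 vs cont=10.3017 → 10.3017 [wait]  ⇒ S*(0)=-

price = 10.3017
boundary = - - 60.3714 69.2438
tree:
10.3017
15.5938 4.6359
22.6586 8.0443 0.9710
30.3941 13.7862 1.8723 0.0000
37.1385 22.6586 3.6100 0.0000 0.0000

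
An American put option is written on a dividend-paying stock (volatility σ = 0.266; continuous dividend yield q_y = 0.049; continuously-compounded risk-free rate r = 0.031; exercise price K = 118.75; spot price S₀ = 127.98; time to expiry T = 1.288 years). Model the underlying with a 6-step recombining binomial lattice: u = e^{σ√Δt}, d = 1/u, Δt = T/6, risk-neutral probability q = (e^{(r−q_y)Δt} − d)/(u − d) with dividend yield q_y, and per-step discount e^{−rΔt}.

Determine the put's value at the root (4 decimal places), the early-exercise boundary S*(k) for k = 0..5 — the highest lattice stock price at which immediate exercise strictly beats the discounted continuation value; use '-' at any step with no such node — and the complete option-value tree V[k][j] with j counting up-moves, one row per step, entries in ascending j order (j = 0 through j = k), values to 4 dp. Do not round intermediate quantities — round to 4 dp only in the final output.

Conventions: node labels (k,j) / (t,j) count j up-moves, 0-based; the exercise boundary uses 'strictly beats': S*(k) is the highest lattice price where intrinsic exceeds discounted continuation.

price = 11.5944
boundary = - - - - - 69.1070
tree:
11.5944
16.7353 5.5730
23.4294 8.9186 1.6252
31.5890 13.9461 2.9944 0.0000
40.6712 21.1147 5.5170 0.0000 0.0000
49.6430 30.4636 10.1649 0.0000 0.0000 0.0000
57.6560 40.5789 18.7283 0.0000 0.0000 0.0000 0.0000

Δt=0.21467, u=1.13116, d=0.88405, q=0.45362, disc=e^(-rΔt)=0.99337
k=6 terminal: V=max(K-S,0) → 57.6560 40.5789 18.7283 0.0000 0.0000 0.0000 0.0000
k=5: j=0 S=69.1070 intr=49.6430 cont=49.5784 V=49.6430[EX]; j=1 S=88.4240 intr=30.3260 cont=30.4636 V=30.4636[hold]; j=2 S=113.1405 intr=5.6095 cont=10.1649 V=10.1649[hold]; j=3 S=144.7658 intr=0.0000 cont=0.0000 V=0.0000[hold]; j=4 S=185.2311 intr=0.0000 cont=0.0000 V=0.0000[hold]; j=5 S=237.0074 intr=0.0000 cont=0.0000 V=0.0000[hold]  S*(5)=69.1070
k=4: j=0 S=78.1711 intr=40.5789 cont=40.6712 V=40.6712[hold]; j=1 S=100.0217 intr=18.7283 cont=21.1147 V=21.1147[hold]; j=2 S=127.9800 intr=0.0000 cont=5.5170 V=5.5170[hold]; j=3 S=163.7533 intr=0.0000 cont=0.0000 V=0.0000[hold]; j=4 S=209.5260 intr=0.0000 cont=0.0000 V=0.0000[hold]  S*(4)=-
k=3: j=0 S=88.4240 intr=30.3260 cont=31.5890 V=31.5890[hold]; j=1 S=113.1405 intr=5.6095 cont=13.9461 V=13.9461[hold]; j=2 S=144.7658 intr=0.0000 cont=2.9944 V=2.9944[hold]; j=3 S=185.2311 intr=0.0000 cont=0.0000 V=0.0000[hold]  S*(3)=-
k=2: j=0 S=100.0217 intr=18.7283 cont=23.4294 V=23.4294[hold]; j=1 S=127.9800 intr=0.0000 cont=8.9186 V=8.9186[hold]; j=2 S=163.7533 intr=0.0000 cont=1.6252 V=1.6252[hold]  S*(2)=-
k=1: j=0 S=113.1405 intr=5.6095 cont=16.7353 V=16.7353[hold]; j=1 S=144.7658 intr=0.0000 cont=5.5730 V=5.5730[hold]  S*(1)=-
k=0: j=0 S=127.9800 intr=0.0000 cont=11.5944 V=11.5944[hold]  S*(0)=-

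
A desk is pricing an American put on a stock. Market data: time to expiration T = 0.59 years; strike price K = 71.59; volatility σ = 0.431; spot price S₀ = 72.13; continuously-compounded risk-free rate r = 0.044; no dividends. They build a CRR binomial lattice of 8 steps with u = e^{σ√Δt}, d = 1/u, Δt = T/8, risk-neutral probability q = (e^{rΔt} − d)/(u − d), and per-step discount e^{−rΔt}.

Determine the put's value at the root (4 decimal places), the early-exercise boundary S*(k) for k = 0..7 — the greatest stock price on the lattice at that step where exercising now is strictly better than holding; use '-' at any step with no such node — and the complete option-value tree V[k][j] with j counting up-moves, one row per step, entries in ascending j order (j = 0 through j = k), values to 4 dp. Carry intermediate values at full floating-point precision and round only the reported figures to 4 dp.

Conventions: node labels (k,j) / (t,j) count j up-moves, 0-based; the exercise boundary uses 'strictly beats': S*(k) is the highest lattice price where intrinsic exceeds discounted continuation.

params: Δt=0.07375 u=1.12417 d=0.88954 q=0.48462 e^(-rΔt)=0.99676
t_8 payoffs: 43.3116 35.8528 26.4267 14.5144 0.0000 0.0000 0.0000 0.0000 0.0000
t_7: node(7,0) S=31.7898 payoff=39.8002 vs cont=39.5683 → 39.8002 [stop]  node(7,1) S=40.1747 payoff=31.4153 vs cont=31.1834 → 31.4153 [stop]  node(7,2) S=50.7713 payoff=20.8187 vs cont=20.5868 → 20.8187 [stop]  node(7,3) S=64.1628 payoff=7.4272 vs cont=7.4561 → 7.4561 [wait]  node(7,4) S=81.0865 payoff=0.0000 vs cont=0.0000 → 0.0000 [wait]  node(7,5) S=102.4740 payoff=0.0000 vs cont=0.0000 → 0.0000 [wait]  node(7,6) S=129.5028 payoff=0.0000 vs cont=0.0000 → 0.0000 [wait]  node(7,7) S=163.6607 payoff=0.0000 vs cont=0.0000 → 0.0000 [wait]  ⇒ S*(7)=50.7713
t_6: node(6,0) S=35.7372 payoff=35.8528 vs cont=35.6209 → 35.8528 [stop]  node(6,1) S=45.1633 payoff=26.4267 vs cont=26.1948 → 26.4267 [stop]  node(6,2) S=57.0756 payoff=14.5144 vs cont=14.2964 → 14.5144 [stop]  node(6,3) S=72.1300 payoff=0.0000 vs cont=3.8302 → 3.8302 [wait]  node(6,4) S=91.1551 payoff=0.0000 vs cont=0.0000 → 0.0000 [wait]  node(6,5) S=115.1984 payoff=0.0000 vs cont=0.0000 → 0.0000 [wait]  node(6,6) S=145.5834 payoff=0.0000 vs cont=0.0000 → 0.0000 [wait]  ⇒ S*(6)=57.0756
t_5: node(5,0) S=40.1747 payoff=31.4153 vs cont=31.1834 → 31.4153 [stop]  node(5,1) S=50.7713 payoff=20.8187 vs cont=20.5868 → 20.8187 [stop]  node(5,2) S=64.1628 payoff=7.4272 vs cont=9.3063 → 9.3063 [wait]  node(5,3) S=81.0865 payoff=0.0000 vs cont=1.9676 → 1.9676 [wait]  node(5,4) S=102.4740 payoff=0.0000 vs cont=0.0000 → 0.0000 [wait]  node(5,5) S=129.5028 payoff=0.0000 vs cont=0.0000 → 0.0000 [wait]  ⇒ S*(5)=50.7713
t_4: node(4,0) S=45.1633 payoff=26.4267 vs cont=26.1948 → 26.4267 [stop]  node(4,1) S=57.0756 payoff=14.5144 vs cont=15.1902 → 15.1902 [wait]  node(4,2) S=72.1300 payoff=0.0000 vs cont=5.7312 → 5.7312 [wait]  node(4,3) S=91.1551 payoff=0.0000 vs cont=1.0108 → 1.0108 [wait]  node(4,4) S=115.1984 payoff=0.0000 vs cont=0.0000 → 0.0000 [wait]  ⇒ S*(4)=45.1633
t_3: node(3,0) S=50.7713 payoff=20.8187 vs cont=20.9132 → 20.9132 [wait]  node(3,1) S=64.1628 payoff=7.4272 vs cont=10.5718 → 10.5718 [wait]  node(3,2) S=81.0865 payoff=0.0000 vs cont=3.4324 → 3.4324 [wait]  node(3,3) S=102.4740 payoff=0.0000 vs cont=0.5192 → 0.5192 [wait]  ⇒ S*(3)=-
t_2: node(2,0) S=57.0756 payoff=14.5144 vs cont=15.8500 → 15.8500 [wait]  node(2,1) S=72.1300 payoff=0.0000 vs cont=7.0888 → 7.0888 [wait]  node(2,2) S=91.1551 payoff=0.0000 vs cont=2.0141 → 2.0141 [wait]  ⇒ S*(2)=-
t_1: node(1,0) S=64.1628 payoff=7.4272 vs cont=11.5665 → 11.5665 [wait]  node(1,1) S=81.0865 payoff=0.0000 vs cont=4.6145 → 4.6145 [wait]  ⇒ S*(1)=-
t_0: node(0,0) S=72.1300 payoff=0.0000 vs cont=8.1708 → 8.1708 [wait]  ⇒ S*(0)=-

price = 8.1708
boundary = - - - - 45.1633 50.7713 57.0756 50.7713
tree:
8.1708
11.5665 4.6145
15.8500 7.0888 2.0141
20.9132 10.5718 3.4324 0.5192
26.4267 15.1902 5.7312 1.0108 0.0000
31.4153 20.8187 9.3063 1.9676 0.0000 0.0000
35.8528 26.4267 14.5144 3.8302 0.0000 0.0000 0.0000
39.8002 31.4153 20.8187 7.4561 0.0000 0.0000 0.0000 0.0000
43.3116 35.8528 26.4267 14.5144 0.0000 0.0000 0.0000 0.0000 0.0000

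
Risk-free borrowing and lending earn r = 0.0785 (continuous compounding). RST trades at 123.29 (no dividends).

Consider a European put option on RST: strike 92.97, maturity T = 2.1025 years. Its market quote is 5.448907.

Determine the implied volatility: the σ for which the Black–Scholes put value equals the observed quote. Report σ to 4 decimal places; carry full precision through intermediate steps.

At σ = 0.3593 the Black–Scholes value reproduces the quote:
σ√T = 0.3593·√2.1025 = 0.520985
d₁ = (ln(S/K) + (r+σ²/2)T) / (σ√T) = (ln(123.29/92.97) + (0.0785+0.3593²/2)·2.1025) / 0.520985 = (0.282262 + 0.300759) / 0.520985 = 1.119075
d₂ = d₁ − σ√T = 1.119075 − 0.520985 = 0.598090
e^{−rT} = 0.847854
N(−d₁) = 0.131554,  N(−d₂) = 0.274890
V = K·e^{−rT}·N(−d₂) − S·N(−d₁) = 21.668204 − 16.219297 = 5.448907 (the observed quote) — the price is monotone increasing in volatility, hence this σ is the only solution

sigma = 0.3593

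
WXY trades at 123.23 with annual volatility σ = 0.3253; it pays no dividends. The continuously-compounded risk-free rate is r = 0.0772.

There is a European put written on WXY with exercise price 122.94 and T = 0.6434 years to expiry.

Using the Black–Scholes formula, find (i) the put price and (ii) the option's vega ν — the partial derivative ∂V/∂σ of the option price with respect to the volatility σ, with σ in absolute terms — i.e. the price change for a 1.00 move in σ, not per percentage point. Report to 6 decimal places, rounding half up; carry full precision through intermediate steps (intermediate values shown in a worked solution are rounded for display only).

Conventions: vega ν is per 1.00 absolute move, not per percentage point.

price = 9.589111
ν = 37.345703

σ√T = 0.3253·√0.6434 = 0.260930
d₁ = (ln(S/K) + (r+σ²/2)T) / (σ√T) = (ln(123.23/122.94) + (0.0772+0.3253²/2)·0.6434) / 0.260930 = (0.002356 + 0.083713) / 0.260930 = 0.329854
d₂ = d₁ − σ√T = 0.329854 − 0.260930 = 0.068924
e^{−rT} = 0.951543
N(−d₁) = 0.370755,  N(−d₂) = 0.472525
Put price V = K·e^{−rT}·N(−d₂) − S·N(−d₁) = 55.277271 − 45.688159 = 9.589111
φ(d₁) = (1/√(2π))·e^{−d₁²/2} = 0.377819
ν = S·φ(d₁)·√T = 37.345703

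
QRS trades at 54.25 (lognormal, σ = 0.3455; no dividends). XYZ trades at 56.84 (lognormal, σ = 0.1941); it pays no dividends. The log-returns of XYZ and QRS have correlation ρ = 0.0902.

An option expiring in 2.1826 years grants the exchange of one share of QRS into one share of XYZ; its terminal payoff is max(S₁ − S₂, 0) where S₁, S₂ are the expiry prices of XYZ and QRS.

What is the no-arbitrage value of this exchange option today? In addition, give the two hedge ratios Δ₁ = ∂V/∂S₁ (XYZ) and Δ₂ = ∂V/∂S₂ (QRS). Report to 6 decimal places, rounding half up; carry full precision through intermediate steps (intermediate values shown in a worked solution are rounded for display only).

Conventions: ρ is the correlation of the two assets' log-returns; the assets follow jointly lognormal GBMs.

σ_eff = √(σ₁² + σ₂² − 2ρσ₁σ₂) = √(0.1941² + 0.3455² − 2·0.0902·0.1941·0.3455) = 0.380719
d₁ = (ln(S₁/S₂) + (q₂ − q₁ + σ_eff²/2)T) / (σ_eff√T) = (ln(56.84/54.25) + (0.0 − 0.0 + 0.072474)·2.1826) / 0.562460 = 0.364147
d₂ = d₁ − σ_eff√T = 0.364147 − 0.562460 = -0.198314
N(d₁) = 0.642126,  N(d₂) = 0.421400
V = S₁·e^{−q₁T}·N(d₁) − S₂·e^{−q₂T}·N(d₂) = 36.498431 − 22.860943 = 13.637488
Key observation: no risk-free rate is needed — with the second asset as numeraire the exchange option is a call on the ratio S₁/S₂, and r cancels out of the value.
Δ₁ = e^{−q₁T}·N(d₁) = 0.642126;  Δ₂ = −e^{−q₂T}·N(d₂) = -0.421400

exchange price = 13.637488
Δ1 = 0.642126
Δ2 = -0.421400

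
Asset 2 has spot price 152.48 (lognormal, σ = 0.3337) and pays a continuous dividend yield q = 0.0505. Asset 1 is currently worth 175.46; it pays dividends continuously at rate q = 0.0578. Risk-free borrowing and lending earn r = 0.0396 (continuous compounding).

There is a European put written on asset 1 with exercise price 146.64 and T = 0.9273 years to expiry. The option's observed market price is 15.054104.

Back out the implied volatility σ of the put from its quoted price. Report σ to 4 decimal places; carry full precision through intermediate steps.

At σ = 0.4377 the Black–Scholes value reproduces the quote:
σ√T = 0.4377·√0.9273 = 0.421489
d₁ = (ln(S/K) + (r−q+σ²/2)T) / (σ√T) = (ln(175.46/146.64) + (0.0396−0.0578+0.4377²/2)·0.9273) / 0.421489 = (0.179430 + 0.071950) / 0.421489 = 0.596410
d₂ = d₁ − σ√T = 0.596410 − 0.421489 = 0.174920
e^{−rT} = 0.963945
e^{−qT} = 0.947813
N(−d₁) = 0.275451,  N(−d₂) = 0.430571
V = K·e^{−rT}·N(−d₂) − S·e^{−qT}·N(−d₁) = 60.862485 − 45.808381 = 15.054104 (equal to the quote); since ∂V/∂σ > 0 for all σ, the implied volatility is unique

sigma = 0.4377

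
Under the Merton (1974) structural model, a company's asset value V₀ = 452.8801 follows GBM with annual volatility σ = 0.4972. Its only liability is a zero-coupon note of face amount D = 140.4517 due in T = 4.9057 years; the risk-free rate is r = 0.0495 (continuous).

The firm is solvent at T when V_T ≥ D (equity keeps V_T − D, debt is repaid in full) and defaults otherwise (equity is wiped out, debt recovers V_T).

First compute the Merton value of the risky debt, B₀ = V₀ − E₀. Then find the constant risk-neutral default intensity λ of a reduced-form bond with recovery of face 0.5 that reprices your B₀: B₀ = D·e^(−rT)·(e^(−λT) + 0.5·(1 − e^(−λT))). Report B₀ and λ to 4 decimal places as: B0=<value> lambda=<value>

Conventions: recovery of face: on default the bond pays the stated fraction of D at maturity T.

Equity is a call on the firm's assets struck at D = 140.4517:
d₁ = [ln(V₀/D) + (r + σ²/2)T] / (σ√T)
   = [ln(452.8801/140.4517) + (0.0495 + 0.5·0.4972²)·4.9057] / (0.4972·√4.9057)
   = [1.170764 + 0.849196] / 1.101239 = 1.834261
d₂ = d₁ − σ√T = 1.834261 − 1.101239 = 0.733022
N(d₁) = 0.966692,  N(d₂) = 0.768227,  e^(−rT) = 0.784403
E₀ = V₀·N(d₁) − D·e^(−rT)·N(d₂)
   = 452.8801·0.966692 − 140.4517·0.784403·0.768227 = 353.159534
B₀ = V₀ − E₀ = 452.8801 − 353.159534 = 99.720566
e^(−λT) = (B₀·e^(rT)/D − 0.5)/(1 − 0.5) = (99.7206·1.274855/140.4517 − 0.5)/0.5 = 0.81029162
λ = −ln(0.81029162)/4.9057 = 0.042881

B0=99.7206 lambda=0.0429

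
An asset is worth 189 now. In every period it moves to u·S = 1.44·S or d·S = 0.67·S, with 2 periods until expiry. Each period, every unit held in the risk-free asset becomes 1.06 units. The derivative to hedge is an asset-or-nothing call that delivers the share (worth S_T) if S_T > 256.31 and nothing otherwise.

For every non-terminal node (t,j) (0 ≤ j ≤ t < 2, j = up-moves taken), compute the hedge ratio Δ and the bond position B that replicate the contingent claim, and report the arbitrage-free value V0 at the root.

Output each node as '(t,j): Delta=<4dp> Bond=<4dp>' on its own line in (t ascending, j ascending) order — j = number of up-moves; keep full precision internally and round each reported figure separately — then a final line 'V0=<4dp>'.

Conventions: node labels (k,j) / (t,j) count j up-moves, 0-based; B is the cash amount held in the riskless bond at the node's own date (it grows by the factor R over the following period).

Under the risk-neutral measure, an up-move has probability p* = (R−d)/(u−d) = 0.5065 and values discount at R = 1.06.
Expiry values: V(2,0)=0.0000, V(2,1)=0.0000, V(2,2)=391.9104
(1,0): S=126.6300. Δ = (V_up−V_dn)/(S_up−S_dn) = (0.0000−0.0000)/(182.3472−84.8421) = 0.0000. V = [p*·0.0000 + (1−p*)·0.0000]/1.06 = 0.0000. B = V − Δ·S = 0.0000.
(1,1): S=272.1600. Δ = (V_up−V_dn)/(S_up−S_dn) = (391.9104−0.0000)/(391.9104−182.3472) = 1.8701. V = [p*·391.9104 + (1−p*)·0.0000]/1.06 = 187.2642. B = V − Δ·S = -321.7103.
(0,0): S=189.0000. Δ = (V_up−V_dn)/(S_up−S_dn) = (187.2642−0.0000)/(272.1600−126.6300) = 1.2868. V = [p*·187.2642 + (1−p*)·0.0000]/1.06 = 89.4794. B = V − Δ·S = -153.7209.
Sanity check at the root: Δ(0,0)·S0 + B(0,0) reproduces V0 = 89.4794.

(0,0): Delta=1.2868 Bond=-153.7209
(1,0): Delta=0.0000 Bond=0.0000
(1,1): Delta=1.8701 Bond=-321.7103
V0=89.4794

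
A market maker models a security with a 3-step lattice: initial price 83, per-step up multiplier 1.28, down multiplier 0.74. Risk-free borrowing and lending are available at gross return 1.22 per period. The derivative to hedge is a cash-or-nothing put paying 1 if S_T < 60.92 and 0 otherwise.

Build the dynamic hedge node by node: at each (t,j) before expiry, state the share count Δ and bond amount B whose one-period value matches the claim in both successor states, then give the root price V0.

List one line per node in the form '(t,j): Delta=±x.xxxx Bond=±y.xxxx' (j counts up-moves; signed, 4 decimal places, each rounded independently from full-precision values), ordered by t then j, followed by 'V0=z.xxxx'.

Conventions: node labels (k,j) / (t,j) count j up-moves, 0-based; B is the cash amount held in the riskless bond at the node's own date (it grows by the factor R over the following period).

(0,0): Delta=-0.0030 Bond=0.2647
(1,0): Delta=-0.0220 Bond=1.4903
(1,1): Delta=-0.0016 Bond=0.1770
(2,0): Delta=0.0000 Bond=0.8197
(2,1): Delta=-0.0236 Bond=1.9429
(2,2): Delta=0.0000 Bond=0.0000
V0=0.0189

No-arbitrage ⇒ martingale measure with p* = (R−d)/(u−d) = 0.8889.
Payoffs at expiry: V(3,0)=1.0000, V(3,1)=1.0000, V(3,2)=0.0000, V(3,3)=0.0000
  t=2,j=0: stock 45.4508 → up 58.1770 (V=1.0000), down 33.6336 (V=1.0000). Price 0.8197; hedge Δ=0.0000, bond B=0.8197.
  t=2,j=1: stock 78.6176 → up 100.6305 (V=0.0000), down 58.1770 (V=1.0000). Price 0.0911; hedge Δ=-0.0236, bond B=1.9429.
  t=2,j=2: stock 135.9872 → up 174.0636 (V=0.0000), down 100.6305 (V=0.0000). Price 0.0000; hedge Δ=0.0000, bond B=0.0000.
  t=1,j=0: stock 61.4200 → up 78.6176 (V=0.0911), down 45.4508 (V=0.8197). Price 0.1410; hedge Δ=-0.0220, bond B=1.4903.
  t=1,j=1: stock 106.2400 → up 135.9872 (V=0.0000), down 78.6176 (V=0.0911). Price 0.0083; hedge Δ=-0.0016, bond B=0.1770.
  t=0,j=0: stock 83.0000 → up 106.2400 (V=0.0083), down 61.4200 (V=0.1410). Price 0.0189; hedge Δ=-0.0030, bond B=0.2647.
Verification: the root portfolio costs Δ(0,0)·S0 + B(0,0) = 0.0189, matching V0.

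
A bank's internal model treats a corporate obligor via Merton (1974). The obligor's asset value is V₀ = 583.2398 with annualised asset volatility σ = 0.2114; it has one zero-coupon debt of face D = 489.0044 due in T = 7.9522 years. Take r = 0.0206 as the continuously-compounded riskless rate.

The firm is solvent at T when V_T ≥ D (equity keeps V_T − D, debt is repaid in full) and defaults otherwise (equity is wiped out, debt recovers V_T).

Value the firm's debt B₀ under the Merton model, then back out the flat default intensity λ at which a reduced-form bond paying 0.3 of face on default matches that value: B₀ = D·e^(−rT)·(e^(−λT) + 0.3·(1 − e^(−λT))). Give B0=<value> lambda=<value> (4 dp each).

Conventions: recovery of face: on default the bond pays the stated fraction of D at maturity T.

Equity is a call on the firm's assets struck at D = 489.0044:
d₁ = [ln(V₀/D) + (r + σ²/2)T] / (σ√T)
   = [ln(583.2398/489.0044) + (0.0206 + 0.5·0.2114²)·7.9522] / (0.2114·√7.9522)
   = [0.176227 + 0.341507] / 0.596141 = 0.868476
d₂ = d₁ − σ√T = 0.868476 − 0.596141 = 0.272336
N(d₁) = 0.807433,  N(d₂) = 0.607318,  e^(−rT) = 0.848899
E₀ = V₀·N(d₁) − D·e^(−rT)·N(d₂)
   = 583.2398·0.807433 − 489.0044·0.848899·0.607318 = 218.820175
B₀ = V₀ − E₀ = 583.2398 − 218.820175 = 364.419625
e^(−λT) = (B₀·e^(rT)/D − 0.3)/(1 − 0.3) = (364.4196·1.177997/489.0044 − 0.3)/0.7 = 0.82553678
λ = −ln(0.82553678)/7.9522 = 0.024109

B0=364.4196 lambda=0.0241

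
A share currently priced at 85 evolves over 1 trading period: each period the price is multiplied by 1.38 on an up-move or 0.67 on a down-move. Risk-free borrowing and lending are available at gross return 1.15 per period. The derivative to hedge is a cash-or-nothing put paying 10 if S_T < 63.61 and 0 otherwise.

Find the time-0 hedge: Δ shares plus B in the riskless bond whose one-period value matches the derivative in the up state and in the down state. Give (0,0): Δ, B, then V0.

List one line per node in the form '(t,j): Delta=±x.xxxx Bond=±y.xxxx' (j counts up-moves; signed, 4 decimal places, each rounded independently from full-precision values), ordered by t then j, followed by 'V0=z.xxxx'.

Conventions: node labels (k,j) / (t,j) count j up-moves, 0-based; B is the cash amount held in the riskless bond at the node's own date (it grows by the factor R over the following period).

Under the risk-neutral measure, an up-move has probability p* = (R−d)/(u−d) = 0.6761 and values discount at R = 1.15.
At maturity the claim pays: V(1,0)=10.0000, V(1,1)=0.0000
Node (0,0) S=85.0000: V=(p*·0.0000+(1−p*)·10.0000)/1.15=2.8169; Δ=(0.0000−10.0000)/(117.3000−56.9500)=-0.1657; B=V−Δ·S=16.9014
Verification: the root portfolio costs Δ(0,0)·S0 + B(0,0) = 2.8169, matching V0.

(0,0): Delta=-0.1657 Bond=16.9014
V0=2.8169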